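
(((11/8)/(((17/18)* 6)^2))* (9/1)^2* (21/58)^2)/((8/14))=24754653/31110272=0.80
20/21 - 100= -2080/21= -99.05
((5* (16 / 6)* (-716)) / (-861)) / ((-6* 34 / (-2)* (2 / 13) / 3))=93080 / 43911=2.12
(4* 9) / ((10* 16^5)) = 9 / 2621440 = 0.00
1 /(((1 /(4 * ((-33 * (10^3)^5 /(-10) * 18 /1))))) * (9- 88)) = -237600000000000000 /79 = -3007594936708860.76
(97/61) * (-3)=-291/61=-4.77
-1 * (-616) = 616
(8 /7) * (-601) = -4808 /7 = -686.86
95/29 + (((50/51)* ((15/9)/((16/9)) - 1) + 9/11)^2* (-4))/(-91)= 43866857381/13288779504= 3.30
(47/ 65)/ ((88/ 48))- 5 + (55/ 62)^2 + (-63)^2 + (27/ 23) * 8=251250940789/ 63214580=3974.57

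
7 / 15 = 0.47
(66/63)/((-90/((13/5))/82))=-11726/4725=-2.48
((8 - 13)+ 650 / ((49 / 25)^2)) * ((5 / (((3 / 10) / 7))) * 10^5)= 657075000000 / 343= 1915670553.94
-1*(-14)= 14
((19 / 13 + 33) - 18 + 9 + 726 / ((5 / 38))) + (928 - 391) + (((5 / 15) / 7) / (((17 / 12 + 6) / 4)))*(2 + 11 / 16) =246214887 / 40495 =6080.13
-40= -40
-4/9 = -0.44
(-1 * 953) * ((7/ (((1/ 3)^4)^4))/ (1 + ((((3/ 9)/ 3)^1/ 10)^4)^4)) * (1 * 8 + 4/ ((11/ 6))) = -595976574777714494894298978720000000000000000/ 203832220773702510000000000000011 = -2923858517144.73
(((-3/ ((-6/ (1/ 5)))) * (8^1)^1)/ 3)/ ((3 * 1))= 4/ 45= 0.09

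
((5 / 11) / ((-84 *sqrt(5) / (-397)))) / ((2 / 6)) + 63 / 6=397 *sqrt(5) / 308 + 21 / 2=13.38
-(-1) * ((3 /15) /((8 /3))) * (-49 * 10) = -147 /4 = -36.75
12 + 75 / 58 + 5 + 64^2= 238629 / 58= 4114.29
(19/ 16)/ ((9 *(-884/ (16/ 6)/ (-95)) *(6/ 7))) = 12635/ 286416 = 0.04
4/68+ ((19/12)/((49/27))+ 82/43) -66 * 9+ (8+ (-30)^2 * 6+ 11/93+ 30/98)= 9169775071/1903524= 4817.26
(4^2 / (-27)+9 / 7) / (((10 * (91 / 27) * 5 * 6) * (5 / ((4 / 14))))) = 131 / 3344250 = 0.00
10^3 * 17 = 17000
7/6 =1.17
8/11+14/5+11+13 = 1514/55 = 27.53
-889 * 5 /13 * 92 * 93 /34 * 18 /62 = -5520690 /221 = -24980.50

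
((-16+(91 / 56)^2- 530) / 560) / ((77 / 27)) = -187785 / 551936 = -0.34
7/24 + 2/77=587/1848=0.32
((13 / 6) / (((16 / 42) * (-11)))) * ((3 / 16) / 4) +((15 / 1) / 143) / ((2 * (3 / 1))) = -989 / 146432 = -0.01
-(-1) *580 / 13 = 580 / 13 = 44.62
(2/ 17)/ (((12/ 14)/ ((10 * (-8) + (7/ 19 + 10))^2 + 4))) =12262411/ 18411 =666.04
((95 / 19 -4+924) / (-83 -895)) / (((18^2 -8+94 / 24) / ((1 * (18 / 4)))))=-8325 / 625757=-0.01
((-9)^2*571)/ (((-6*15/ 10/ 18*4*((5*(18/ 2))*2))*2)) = -5139/ 40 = -128.48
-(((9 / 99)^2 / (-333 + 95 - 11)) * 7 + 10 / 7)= -301241 / 210903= -1.43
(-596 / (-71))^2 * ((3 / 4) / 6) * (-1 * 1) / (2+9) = -44402 / 55451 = -0.80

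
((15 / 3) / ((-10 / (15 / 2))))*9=-135 / 4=-33.75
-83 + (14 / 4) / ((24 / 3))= -82.56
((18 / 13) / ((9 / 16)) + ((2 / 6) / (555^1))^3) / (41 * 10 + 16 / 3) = 147704148013 / 24921997805250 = 0.01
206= 206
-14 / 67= -0.21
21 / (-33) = -7 / 11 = -0.64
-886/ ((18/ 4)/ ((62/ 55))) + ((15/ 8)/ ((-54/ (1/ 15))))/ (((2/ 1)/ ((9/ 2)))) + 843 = 19674779/ 31680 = 621.05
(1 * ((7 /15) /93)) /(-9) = -7 /12555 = -0.00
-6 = -6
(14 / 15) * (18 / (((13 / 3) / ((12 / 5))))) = 3024 / 325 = 9.30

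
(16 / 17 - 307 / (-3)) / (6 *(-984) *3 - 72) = -5267 / 906984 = -0.01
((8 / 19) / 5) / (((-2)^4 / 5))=1 / 38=0.03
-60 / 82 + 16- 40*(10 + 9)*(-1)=775.27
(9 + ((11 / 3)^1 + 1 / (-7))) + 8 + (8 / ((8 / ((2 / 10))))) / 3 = 2162 / 105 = 20.59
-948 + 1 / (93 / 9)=-29385 / 31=-947.90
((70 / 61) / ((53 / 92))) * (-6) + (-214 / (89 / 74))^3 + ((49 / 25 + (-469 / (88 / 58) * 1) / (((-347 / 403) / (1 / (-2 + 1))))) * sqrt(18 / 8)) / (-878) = -8605769899151760451796467 / 1527644835088860400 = -5633357.77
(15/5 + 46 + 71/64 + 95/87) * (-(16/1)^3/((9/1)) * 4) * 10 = -729827840/783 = -932091.75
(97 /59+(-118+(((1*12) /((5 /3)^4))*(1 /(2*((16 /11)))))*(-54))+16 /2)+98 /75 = -60143567 /442500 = -135.92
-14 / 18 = -7 / 9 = -0.78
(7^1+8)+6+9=30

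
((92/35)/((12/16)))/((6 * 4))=46/315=0.15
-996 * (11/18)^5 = -13367233/157464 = -84.89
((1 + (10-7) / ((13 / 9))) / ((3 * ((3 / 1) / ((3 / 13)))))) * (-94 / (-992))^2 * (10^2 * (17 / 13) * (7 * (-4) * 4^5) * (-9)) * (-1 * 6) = -302827392000 / 2111317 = -143430.57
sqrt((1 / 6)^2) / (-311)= -1 / 1866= -0.00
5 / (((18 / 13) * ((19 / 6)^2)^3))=168480 / 47045881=0.00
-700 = -700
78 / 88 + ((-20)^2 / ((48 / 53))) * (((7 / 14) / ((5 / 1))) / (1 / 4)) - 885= -93383 / 132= -707.45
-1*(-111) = 111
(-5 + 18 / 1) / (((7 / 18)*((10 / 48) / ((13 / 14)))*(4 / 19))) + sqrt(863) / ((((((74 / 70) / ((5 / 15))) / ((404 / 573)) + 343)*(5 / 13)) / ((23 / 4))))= 16261*sqrt(863) / 377971 + 173394 / 245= 708.99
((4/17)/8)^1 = 1/34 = 0.03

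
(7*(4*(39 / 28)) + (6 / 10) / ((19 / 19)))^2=39204 / 25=1568.16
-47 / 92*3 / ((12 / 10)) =-235 / 184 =-1.28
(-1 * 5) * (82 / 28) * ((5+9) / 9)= -205 / 9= -22.78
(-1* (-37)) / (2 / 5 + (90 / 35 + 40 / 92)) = 29785 / 2742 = 10.86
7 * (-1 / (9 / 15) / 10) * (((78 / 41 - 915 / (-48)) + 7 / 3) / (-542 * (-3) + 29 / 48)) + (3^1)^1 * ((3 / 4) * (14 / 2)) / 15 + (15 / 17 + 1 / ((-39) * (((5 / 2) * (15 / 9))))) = 405263582149 / 212236709100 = 1.91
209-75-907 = -773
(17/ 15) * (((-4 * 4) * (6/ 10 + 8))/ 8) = -1462/ 75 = -19.49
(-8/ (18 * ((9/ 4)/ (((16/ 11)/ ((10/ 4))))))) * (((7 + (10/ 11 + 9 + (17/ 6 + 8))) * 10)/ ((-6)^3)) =0.15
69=69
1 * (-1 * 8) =-8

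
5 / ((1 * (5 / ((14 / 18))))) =7 / 9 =0.78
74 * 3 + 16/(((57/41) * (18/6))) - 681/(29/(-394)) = 47001616/4959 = 9478.04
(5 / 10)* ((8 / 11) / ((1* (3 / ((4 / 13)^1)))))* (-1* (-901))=14416 / 429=33.60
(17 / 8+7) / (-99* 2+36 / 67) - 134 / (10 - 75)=2.02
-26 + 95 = 69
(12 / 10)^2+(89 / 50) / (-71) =5023 / 3550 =1.41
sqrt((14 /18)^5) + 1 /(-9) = 0.42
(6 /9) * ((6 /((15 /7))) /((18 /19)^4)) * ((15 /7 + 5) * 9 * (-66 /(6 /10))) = -35838275 /2187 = -16386.96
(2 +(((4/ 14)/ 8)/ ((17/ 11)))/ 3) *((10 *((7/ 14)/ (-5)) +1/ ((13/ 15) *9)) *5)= -8.75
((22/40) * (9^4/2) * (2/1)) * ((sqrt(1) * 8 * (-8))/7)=-1154736/35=-32992.46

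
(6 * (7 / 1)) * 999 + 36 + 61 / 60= 2519701 / 60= 41995.02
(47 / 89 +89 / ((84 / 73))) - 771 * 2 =-10945811 / 7476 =-1464.13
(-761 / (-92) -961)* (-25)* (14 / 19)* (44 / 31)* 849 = 286500441150 / 13547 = 21148626.35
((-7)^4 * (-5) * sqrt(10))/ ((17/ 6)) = -72030 * sqrt(10)/ 17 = -13398.76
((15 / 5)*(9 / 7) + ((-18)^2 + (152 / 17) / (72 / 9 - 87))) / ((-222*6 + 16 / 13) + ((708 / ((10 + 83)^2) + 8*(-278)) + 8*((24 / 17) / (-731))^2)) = -1049011922078308383 / 11377507496970282640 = -0.09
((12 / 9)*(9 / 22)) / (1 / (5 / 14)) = 15 / 77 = 0.19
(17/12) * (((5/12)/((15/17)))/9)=289/3888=0.07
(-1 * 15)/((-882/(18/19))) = 15/931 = 0.02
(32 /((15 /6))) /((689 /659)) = 42176 /3445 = 12.24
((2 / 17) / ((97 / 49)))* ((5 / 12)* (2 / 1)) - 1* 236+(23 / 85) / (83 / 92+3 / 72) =-3036983899 / 12886935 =-235.66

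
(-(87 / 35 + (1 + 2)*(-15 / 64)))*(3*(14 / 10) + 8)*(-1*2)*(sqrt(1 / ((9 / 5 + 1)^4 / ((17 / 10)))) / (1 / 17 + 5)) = 1.43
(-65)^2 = 4225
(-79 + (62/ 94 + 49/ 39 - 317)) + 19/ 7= -5021665/ 12831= -391.37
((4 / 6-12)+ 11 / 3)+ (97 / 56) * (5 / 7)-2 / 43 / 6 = -108505 / 16856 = -6.44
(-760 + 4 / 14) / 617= -5318 / 4319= -1.23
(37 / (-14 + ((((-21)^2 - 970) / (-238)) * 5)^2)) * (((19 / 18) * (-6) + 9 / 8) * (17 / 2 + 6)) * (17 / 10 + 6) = -196.48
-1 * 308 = -308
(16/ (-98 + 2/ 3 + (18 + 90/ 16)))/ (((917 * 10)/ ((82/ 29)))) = -15744/ 235215085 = -0.00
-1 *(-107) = 107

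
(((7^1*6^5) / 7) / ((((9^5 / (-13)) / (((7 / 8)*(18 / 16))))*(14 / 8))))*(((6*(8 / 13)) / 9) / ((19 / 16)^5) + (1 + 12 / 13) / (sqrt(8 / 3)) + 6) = -1192368764 / 200564019 - 25*sqrt(6) / 54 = -7.08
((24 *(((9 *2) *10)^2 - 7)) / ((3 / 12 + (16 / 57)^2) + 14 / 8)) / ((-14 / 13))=-8209098846 / 23639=-347269.29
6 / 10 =3 / 5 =0.60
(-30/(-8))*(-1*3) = -45/4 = -11.25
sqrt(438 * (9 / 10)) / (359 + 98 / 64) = 96 * sqrt(1095) / 57685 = 0.06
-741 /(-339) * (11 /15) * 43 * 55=1285141 /339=3790.98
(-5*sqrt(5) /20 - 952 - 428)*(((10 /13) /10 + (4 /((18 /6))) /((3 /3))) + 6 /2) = -79120 /13 - 43*sqrt(5) /39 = -6088.62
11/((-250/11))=-121/250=-0.48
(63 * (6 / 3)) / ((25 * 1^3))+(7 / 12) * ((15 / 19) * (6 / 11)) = 55293 / 10450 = 5.29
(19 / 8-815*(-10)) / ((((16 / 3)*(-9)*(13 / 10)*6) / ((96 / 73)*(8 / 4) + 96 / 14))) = -4705085 / 22776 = -206.58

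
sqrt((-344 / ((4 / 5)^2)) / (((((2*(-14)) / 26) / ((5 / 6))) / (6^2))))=5*sqrt(117390) / 14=122.37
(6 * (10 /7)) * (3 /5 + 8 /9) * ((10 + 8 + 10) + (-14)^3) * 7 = -242629.33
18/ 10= 1.80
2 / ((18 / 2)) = 2 / 9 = 0.22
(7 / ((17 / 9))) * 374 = 1386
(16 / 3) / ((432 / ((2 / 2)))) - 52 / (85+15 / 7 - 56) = -14633 / 8829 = -1.66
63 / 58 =1.09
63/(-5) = -63/5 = -12.60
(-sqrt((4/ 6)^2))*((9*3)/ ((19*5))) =-18/ 95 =-0.19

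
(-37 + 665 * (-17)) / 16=-5671 / 8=-708.88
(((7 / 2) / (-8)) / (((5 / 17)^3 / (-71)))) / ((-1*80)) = -2441761 / 160000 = -15.26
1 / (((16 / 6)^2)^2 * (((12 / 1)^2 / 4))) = 9 / 16384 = 0.00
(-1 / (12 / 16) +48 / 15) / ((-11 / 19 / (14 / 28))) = -266 / 165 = -1.61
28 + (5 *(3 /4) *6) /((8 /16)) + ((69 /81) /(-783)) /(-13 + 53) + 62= 114161377 /845640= 135.00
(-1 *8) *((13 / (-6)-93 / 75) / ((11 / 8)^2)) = 14.41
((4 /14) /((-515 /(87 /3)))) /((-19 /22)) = 1276 /68495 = 0.02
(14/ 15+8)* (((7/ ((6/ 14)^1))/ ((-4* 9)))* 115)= -75509/ 162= -466.10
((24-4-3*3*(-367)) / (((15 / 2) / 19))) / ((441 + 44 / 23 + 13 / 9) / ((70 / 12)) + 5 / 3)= 20330114 / 187989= 108.15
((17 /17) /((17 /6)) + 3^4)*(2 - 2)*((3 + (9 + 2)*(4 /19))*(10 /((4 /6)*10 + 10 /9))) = 0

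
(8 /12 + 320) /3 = 962 /9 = 106.89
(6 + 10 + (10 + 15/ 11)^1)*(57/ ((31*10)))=17157/ 3410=5.03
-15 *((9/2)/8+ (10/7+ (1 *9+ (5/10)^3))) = -18675/112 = -166.74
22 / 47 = 0.47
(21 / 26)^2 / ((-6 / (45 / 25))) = -1323 / 6760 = -0.20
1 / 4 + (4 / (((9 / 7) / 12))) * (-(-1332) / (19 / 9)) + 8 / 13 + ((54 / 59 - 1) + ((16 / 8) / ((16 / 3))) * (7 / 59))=2746275269 / 116584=23556.19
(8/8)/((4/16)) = 4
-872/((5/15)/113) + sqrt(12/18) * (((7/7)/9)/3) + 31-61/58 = -17143527/58 + sqrt(6)/81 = -295578.02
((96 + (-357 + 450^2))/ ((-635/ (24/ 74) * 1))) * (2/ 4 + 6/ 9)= -120.51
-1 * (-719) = 719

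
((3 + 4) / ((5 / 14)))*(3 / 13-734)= -934822 / 65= -14381.88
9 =9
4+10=14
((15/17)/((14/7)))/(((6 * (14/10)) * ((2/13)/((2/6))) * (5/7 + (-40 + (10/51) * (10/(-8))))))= -13/4516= -0.00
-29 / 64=-0.45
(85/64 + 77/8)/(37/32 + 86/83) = 5.00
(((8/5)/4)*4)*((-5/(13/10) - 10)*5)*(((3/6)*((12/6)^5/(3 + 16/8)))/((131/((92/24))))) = -17664/1703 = -10.37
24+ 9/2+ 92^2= 16985/2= 8492.50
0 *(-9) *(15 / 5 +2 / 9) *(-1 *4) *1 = 0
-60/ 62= -30/ 31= -0.97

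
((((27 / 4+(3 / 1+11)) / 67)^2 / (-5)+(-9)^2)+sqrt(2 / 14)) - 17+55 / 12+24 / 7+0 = sqrt(7) / 7+542934551 / 7541520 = 72.37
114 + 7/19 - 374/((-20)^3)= 8695553/76000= 114.42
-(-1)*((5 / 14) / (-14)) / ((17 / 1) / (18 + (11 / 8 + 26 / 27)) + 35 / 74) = -812705 / 41697334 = -0.02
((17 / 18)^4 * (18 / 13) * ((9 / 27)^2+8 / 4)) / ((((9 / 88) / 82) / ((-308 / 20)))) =-110216483146 / 3838185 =-28715.78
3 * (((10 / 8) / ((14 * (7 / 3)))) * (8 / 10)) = 9 / 98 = 0.09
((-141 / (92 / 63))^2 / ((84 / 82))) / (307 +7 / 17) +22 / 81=71361310543 / 2388574656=29.88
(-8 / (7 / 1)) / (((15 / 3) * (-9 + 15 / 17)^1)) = 68 / 2415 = 0.03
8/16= 0.50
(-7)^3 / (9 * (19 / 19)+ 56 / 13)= -4459 / 173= -25.77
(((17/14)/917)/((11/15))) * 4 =510/70609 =0.01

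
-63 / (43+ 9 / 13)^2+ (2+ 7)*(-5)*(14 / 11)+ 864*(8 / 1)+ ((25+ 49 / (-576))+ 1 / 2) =13734321673 / 1996236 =6880.11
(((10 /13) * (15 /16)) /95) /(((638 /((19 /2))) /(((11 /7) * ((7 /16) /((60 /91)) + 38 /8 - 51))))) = -43763 /5404672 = -0.01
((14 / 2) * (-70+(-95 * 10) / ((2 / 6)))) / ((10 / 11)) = -22484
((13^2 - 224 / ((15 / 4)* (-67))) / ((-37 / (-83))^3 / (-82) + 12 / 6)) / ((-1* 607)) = -8005453701694 / 57173953434525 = -0.14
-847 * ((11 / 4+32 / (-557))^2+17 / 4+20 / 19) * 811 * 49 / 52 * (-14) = 278940122057483117 / 2452208096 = 113750591.77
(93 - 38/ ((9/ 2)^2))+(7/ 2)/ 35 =73891/ 810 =91.22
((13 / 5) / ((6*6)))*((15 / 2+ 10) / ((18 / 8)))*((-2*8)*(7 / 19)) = -5096 / 1539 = -3.31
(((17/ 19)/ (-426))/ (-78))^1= 17/ 631332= 0.00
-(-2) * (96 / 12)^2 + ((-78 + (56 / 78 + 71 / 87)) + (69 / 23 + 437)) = 555925 / 1131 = 491.53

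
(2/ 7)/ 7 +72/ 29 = 3586/ 1421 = 2.52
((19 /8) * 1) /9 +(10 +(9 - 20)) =-53 /72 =-0.74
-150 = -150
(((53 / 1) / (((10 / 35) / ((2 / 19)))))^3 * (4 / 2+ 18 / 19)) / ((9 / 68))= 194454800288 / 1172889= 165791.31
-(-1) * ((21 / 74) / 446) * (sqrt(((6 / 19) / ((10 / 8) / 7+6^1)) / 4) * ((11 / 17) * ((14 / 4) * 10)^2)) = 282975 * sqrt(138054) / 1844230516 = 0.06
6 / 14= 3 / 7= 0.43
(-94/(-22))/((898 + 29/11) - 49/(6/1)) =282/58903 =0.00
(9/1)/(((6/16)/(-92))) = -2208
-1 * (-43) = 43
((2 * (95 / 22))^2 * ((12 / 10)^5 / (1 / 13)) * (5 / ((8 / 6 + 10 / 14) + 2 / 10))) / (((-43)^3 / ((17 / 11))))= -0.10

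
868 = 868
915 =915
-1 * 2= -2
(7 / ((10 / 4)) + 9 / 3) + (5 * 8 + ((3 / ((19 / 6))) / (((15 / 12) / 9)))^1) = 4999 / 95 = 52.62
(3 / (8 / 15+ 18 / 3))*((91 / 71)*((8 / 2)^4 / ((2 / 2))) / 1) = 150.66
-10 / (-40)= 0.25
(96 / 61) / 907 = 96 / 55327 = 0.00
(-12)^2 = 144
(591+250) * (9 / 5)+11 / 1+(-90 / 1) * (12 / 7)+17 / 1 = 48563 / 35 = 1387.51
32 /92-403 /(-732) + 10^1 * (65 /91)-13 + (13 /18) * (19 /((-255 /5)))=-94264927 /18031356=-5.23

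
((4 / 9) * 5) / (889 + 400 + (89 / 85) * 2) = 1700 / 987687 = 0.00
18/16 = 9/8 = 1.12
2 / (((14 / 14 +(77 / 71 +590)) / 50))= 3550 / 21019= 0.17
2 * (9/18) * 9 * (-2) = -18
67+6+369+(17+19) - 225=253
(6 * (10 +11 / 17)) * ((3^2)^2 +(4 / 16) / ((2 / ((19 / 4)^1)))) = 1417773 / 272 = 5212.40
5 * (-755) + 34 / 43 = -162291 / 43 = -3774.21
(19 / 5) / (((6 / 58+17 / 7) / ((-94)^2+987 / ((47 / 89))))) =8257837 / 514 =16065.83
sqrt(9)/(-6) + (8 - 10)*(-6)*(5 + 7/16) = 259/4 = 64.75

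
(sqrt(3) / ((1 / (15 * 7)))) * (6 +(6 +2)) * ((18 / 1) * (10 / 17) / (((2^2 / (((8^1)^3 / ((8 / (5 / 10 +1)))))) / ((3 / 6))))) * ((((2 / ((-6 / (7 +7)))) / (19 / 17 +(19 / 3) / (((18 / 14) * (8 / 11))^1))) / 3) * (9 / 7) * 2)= -109734912 * sqrt(3) / 1159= -163991.75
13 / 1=13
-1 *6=-6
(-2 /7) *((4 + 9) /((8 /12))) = -39 /7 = -5.57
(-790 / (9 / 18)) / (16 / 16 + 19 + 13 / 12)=-74.94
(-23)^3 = -12167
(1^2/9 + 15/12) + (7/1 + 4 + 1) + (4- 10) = 265/36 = 7.36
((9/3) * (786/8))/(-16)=-1179/64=-18.42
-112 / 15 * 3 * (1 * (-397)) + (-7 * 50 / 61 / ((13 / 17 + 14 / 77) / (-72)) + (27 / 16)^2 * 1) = 42990381971 / 4606720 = 9332.10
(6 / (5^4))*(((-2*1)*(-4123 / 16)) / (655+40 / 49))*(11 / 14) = 0.01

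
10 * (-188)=-1880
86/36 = 43/18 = 2.39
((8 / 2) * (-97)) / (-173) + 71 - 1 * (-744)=141383 / 173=817.24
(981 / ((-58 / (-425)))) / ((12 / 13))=1806675 / 232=7787.39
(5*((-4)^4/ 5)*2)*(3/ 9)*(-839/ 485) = -429568/ 1455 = -295.24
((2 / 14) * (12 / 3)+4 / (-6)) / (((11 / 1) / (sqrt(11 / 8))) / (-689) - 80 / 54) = 42724890 / 664553267 - 167427 * sqrt(22) / 1329106534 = 0.06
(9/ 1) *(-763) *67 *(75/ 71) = -34506675/ 71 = -486009.51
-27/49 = -0.55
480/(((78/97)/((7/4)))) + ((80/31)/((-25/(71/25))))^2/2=203920575724/195203125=1044.66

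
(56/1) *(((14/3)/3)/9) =784/81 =9.68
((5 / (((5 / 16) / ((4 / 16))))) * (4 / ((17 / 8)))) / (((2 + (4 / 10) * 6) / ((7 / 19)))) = 2240 / 3553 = 0.63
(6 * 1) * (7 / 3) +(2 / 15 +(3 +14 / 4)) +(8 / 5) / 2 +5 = 793 / 30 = 26.43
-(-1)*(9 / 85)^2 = 81 / 7225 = 0.01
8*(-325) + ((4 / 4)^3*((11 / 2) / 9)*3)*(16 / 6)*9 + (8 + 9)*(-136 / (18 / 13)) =-38032 / 9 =-4225.78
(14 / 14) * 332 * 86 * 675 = 19272600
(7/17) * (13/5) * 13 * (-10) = -2366/17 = -139.18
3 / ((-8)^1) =-3 / 8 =-0.38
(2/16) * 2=1/4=0.25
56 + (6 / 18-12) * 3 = 21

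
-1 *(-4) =4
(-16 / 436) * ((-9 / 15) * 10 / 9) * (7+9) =128 / 327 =0.39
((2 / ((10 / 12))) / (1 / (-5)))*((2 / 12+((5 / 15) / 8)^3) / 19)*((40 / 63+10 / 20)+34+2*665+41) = -408383765 / 2757888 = -148.08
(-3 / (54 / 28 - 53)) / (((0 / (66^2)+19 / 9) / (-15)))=-1134 / 2717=-0.42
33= 33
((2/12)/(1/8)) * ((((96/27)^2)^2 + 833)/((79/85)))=2214722260/1554957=1424.30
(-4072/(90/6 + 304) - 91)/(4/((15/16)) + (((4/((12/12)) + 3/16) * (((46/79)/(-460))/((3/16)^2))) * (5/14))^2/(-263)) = -24.32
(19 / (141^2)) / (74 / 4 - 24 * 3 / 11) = 418 / 5228703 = 0.00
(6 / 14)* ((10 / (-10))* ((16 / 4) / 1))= -1.71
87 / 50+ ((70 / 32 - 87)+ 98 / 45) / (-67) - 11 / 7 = 1.40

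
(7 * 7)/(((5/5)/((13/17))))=637/17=37.47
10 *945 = 9450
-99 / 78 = -33 / 26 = -1.27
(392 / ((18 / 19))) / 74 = 1862 / 333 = 5.59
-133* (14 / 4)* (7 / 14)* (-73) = 67963 / 4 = 16990.75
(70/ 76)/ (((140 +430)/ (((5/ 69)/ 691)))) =35/ 206545428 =0.00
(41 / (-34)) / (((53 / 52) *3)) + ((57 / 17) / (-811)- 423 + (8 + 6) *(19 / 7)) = -844844794 / 2192133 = -385.40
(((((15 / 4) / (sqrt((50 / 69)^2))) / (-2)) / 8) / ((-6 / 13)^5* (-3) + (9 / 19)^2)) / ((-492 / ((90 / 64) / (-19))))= -162255041 / 957761175552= -0.00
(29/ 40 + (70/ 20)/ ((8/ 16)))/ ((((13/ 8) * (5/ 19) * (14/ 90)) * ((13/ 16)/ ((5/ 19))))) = 44496/ 1183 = 37.61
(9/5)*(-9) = -81/5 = -16.20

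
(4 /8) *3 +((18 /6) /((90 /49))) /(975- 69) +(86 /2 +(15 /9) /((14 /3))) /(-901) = 249196303 /171424260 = 1.45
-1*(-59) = 59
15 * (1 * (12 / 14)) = 90 / 7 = 12.86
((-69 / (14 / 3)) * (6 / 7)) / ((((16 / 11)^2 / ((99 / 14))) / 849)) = -6315676191 / 175616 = -35962.99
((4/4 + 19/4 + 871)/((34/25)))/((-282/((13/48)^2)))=-0.17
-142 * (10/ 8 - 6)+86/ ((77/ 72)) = 116257/ 154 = 754.92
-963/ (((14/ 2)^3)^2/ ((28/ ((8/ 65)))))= -62595/ 33614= -1.86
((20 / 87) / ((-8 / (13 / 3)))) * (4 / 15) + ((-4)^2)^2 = 200422 / 783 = 255.97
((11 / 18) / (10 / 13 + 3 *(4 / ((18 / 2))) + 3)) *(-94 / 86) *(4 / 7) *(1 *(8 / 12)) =-26884 / 539091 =-0.05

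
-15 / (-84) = 5 / 28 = 0.18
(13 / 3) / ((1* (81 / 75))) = 325 / 81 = 4.01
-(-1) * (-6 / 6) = -1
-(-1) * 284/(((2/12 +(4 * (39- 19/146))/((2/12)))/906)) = 112699152/408673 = 275.77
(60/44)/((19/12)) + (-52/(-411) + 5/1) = 514343/85899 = 5.99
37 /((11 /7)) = 259 /11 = 23.55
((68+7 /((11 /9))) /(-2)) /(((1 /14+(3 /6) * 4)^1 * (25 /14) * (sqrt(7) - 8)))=79478 * sqrt(7) /454575+635824 /454575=1.86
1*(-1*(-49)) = 49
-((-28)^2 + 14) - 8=-806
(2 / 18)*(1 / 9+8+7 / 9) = 0.99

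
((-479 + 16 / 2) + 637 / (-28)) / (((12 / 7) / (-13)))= 179725 / 48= 3744.27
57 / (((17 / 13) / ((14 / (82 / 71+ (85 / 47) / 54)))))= 267053436 / 520081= 513.48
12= 12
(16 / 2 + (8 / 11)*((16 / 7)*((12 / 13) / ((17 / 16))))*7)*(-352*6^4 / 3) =-608587776 / 221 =-2753790.84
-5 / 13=-0.38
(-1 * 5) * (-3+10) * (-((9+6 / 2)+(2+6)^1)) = 700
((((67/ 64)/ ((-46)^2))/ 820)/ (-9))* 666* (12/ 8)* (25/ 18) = -12395/ 133257216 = -0.00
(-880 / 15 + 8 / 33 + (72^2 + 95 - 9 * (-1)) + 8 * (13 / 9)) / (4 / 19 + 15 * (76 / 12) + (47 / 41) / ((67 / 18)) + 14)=27081486296 / 565893801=47.86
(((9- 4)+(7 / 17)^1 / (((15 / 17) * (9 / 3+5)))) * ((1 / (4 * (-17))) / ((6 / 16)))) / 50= -607 / 153000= -0.00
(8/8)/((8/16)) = 2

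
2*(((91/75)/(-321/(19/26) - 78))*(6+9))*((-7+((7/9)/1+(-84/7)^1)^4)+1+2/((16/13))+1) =-15813815159/14171760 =-1115.87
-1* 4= -4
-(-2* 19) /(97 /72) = 2736 /97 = 28.21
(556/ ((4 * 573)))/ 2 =139/ 1146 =0.12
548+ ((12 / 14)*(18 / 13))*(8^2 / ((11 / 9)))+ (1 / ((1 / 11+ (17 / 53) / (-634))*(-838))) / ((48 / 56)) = 51305452143683 / 84089315310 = 610.13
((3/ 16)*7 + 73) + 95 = 2709/ 16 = 169.31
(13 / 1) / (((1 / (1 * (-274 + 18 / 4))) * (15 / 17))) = -119119 / 30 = -3970.63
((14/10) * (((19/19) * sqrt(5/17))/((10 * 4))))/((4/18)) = 63 * sqrt(85)/6800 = 0.09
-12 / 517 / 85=-12 / 43945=-0.00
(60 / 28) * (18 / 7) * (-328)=-88560 / 49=-1807.35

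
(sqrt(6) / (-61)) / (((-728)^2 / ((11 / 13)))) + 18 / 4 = 9 / 2-11 *sqrt(6) / 420277312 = 4.50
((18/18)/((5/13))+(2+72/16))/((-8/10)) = -91/8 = -11.38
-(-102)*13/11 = 120.55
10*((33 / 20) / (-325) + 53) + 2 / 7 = 2412569 / 4550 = 530.23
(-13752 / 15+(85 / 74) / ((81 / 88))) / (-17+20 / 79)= 1083844292 / 19825155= 54.67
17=17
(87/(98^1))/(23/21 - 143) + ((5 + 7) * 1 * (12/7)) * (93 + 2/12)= 79959099/41720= 1916.57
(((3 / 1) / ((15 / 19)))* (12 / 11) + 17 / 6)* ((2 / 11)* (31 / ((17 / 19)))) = 1356467 / 30855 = 43.96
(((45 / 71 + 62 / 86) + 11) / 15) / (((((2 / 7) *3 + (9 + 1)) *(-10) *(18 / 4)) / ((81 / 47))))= -792099 / 272632900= -0.00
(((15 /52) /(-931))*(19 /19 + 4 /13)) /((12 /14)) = -85 /179816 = -0.00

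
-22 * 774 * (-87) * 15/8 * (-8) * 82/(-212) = 455541570/53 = 8595123.96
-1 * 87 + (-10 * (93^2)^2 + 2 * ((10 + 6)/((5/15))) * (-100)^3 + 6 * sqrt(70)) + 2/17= -14348885647/17 + 6 * sqrt(70)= -844052046.68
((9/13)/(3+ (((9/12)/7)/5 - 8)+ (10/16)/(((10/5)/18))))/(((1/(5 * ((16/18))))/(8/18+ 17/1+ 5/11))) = 85.20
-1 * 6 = -6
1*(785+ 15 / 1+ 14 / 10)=4007 / 5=801.40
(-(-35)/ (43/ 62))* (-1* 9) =-19530/ 43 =-454.19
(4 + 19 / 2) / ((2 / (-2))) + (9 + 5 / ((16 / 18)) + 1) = 17 / 8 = 2.12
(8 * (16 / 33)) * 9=384 / 11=34.91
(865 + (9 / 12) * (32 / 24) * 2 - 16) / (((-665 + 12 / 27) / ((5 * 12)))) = -459540 / 5981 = -76.83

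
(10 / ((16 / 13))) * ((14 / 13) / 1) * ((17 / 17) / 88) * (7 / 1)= 0.70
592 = 592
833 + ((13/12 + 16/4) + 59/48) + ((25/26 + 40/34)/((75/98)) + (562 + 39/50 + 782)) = 193320737/88400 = 2186.89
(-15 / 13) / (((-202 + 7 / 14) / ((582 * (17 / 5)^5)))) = 4958140644 / 3274375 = 1514.23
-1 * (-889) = 889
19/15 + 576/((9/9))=8659/15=577.27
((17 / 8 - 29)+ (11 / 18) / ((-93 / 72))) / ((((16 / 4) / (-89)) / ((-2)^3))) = -4867.97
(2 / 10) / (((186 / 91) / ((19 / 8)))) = 1729 / 7440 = 0.23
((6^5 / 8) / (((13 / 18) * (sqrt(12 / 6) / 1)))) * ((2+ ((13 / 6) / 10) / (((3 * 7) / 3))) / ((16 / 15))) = 1865511 * sqrt(2) / 1456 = 1811.97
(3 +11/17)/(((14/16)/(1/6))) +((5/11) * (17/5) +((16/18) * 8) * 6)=58783/1309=44.91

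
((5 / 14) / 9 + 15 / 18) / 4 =55 / 252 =0.22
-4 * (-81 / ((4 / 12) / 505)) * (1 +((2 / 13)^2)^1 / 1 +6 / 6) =167874120 / 169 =993337.99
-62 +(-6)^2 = -26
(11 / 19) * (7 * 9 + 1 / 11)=694 / 19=36.53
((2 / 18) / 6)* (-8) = -4 / 27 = -0.15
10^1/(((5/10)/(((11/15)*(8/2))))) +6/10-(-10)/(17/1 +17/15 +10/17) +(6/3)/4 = 60.30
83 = 83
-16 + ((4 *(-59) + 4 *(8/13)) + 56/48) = -19373/78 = -248.37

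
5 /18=0.28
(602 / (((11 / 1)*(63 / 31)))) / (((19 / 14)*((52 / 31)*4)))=289261 / 97812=2.96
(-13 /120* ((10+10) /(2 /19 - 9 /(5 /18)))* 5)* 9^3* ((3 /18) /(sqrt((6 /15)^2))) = 192375 /1888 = 101.89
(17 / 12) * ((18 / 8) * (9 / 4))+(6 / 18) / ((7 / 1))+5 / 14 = 10183 / 1344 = 7.58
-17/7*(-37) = 629/7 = 89.86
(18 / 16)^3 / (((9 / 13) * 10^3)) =1053 / 512000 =0.00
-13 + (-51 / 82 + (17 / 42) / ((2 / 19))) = -33671 / 3444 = -9.78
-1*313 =-313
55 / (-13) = -55 / 13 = -4.23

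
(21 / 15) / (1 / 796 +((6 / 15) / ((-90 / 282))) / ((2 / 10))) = -0.22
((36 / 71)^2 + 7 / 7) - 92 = -457435 / 5041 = -90.74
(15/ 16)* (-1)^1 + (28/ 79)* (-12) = -6561/ 1264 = -5.19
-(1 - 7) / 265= 6 / 265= 0.02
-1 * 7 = -7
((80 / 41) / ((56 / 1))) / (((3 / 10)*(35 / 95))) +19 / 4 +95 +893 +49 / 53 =1270044593 / 1277724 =993.99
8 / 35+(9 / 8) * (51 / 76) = 20929 / 21280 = 0.98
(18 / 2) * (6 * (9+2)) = 594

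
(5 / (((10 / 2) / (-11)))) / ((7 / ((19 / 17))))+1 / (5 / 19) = 1216 / 595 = 2.04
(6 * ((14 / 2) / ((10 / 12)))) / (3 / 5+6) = 84 / 11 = 7.64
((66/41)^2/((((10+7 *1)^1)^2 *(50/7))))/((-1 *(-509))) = 15246/6181919525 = 0.00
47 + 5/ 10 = 95/ 2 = 47.50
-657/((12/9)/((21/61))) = -41391/244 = -169.64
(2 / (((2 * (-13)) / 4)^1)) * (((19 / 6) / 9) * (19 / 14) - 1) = 395 / 2457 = 0.16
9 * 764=6876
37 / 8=4.62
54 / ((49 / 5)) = 270 / 49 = 5.51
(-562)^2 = 315844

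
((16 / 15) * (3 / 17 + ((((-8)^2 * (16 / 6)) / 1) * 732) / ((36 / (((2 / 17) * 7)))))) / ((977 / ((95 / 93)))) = 132931600 / 41705199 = 3.19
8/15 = 0.53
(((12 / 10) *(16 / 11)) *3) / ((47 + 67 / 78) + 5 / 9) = 67392 / 623095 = 0.11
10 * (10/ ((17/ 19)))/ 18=950/ 153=6.21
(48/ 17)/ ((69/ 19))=304/ 391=0.78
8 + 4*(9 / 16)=41 / 4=10.25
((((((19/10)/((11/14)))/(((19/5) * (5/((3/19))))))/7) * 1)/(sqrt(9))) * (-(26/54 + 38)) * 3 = -1039/9405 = -0.11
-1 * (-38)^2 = -1444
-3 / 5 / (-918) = 1 / 1530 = 0.00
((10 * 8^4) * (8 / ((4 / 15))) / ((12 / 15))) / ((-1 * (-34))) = 45176.47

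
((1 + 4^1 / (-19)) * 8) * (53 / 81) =2120 / 513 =4.13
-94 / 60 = -47 / 30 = -1.57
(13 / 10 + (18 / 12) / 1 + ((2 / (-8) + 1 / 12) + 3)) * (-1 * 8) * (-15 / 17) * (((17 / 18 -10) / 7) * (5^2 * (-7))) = 1377350 / 153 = 9002.29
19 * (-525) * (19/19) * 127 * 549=-695486925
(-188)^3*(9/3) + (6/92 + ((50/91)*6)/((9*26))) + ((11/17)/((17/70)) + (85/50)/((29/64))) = -136371725937127921/6841158870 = -19934009.50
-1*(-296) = 296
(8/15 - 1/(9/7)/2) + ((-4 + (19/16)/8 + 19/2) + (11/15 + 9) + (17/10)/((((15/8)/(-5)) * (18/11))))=220421/17280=12.76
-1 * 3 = -3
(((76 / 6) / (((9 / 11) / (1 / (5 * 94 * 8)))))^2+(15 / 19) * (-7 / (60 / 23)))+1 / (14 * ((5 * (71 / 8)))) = -51502925995597 / 24330622276800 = -2.12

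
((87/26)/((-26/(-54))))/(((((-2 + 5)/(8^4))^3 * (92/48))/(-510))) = -18294499096657920/3887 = -4706585823683.54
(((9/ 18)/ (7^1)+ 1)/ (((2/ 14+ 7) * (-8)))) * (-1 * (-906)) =-1359/ 80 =-16.99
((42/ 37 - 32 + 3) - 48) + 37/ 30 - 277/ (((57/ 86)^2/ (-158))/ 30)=399211812533/ 133570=2988783.50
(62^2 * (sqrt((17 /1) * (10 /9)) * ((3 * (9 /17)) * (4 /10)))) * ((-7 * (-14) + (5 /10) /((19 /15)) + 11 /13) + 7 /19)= 1702365372 * sqrt(170) /20995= 1057210.23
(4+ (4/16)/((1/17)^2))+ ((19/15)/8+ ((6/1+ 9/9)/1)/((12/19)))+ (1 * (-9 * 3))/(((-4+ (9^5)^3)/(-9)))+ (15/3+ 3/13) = 5956306916818898879/64238033213529240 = 92.72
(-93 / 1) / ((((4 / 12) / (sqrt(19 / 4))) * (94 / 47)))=-279 * sqrt(19) / 4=-304.03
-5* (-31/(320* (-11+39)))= 31/1792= 0.02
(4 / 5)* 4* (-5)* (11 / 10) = -17.60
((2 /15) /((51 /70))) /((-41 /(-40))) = 1120 /6273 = 0.18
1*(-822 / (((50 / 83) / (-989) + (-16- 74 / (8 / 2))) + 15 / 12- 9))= 89967352 / 4624301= 19.46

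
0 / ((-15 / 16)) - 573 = -573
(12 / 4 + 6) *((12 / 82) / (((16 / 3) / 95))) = 23.46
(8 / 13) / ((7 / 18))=1.58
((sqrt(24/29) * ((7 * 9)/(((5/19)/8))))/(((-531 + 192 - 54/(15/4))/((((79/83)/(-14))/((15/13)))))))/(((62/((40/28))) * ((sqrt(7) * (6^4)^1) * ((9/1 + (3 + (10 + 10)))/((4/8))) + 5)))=-41080 * sqrt(174)/779768179685542103 + 681467904 * sqrt(1218)/779768179685542103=0.00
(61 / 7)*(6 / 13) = 366 / 91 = 4.02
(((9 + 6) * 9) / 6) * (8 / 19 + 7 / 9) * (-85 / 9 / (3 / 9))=-87125 / 114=-764.25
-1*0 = 0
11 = 11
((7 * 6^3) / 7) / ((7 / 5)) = 1080 / 7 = 154.29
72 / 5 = 14.40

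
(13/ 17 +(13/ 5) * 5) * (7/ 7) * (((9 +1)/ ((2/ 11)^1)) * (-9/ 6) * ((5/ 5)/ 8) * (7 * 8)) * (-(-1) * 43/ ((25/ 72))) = -83675592/ 85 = -984418.73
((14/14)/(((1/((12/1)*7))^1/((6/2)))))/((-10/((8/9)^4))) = -57344/3645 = -15.73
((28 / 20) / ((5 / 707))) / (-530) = -4949 / 13250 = -0.37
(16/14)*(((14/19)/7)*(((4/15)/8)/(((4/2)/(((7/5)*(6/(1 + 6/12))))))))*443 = 7088/1425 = 4.97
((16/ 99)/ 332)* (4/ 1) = 16/ 8217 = 0.00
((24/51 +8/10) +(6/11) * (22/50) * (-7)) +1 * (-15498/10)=-658839/425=-1550.21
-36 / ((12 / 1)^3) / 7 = -0.00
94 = 94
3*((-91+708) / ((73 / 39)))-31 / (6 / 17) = 901.06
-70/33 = -2.12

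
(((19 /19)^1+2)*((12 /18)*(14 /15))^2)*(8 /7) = 896 /675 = 1.33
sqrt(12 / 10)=sqrt(30) / 5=1.10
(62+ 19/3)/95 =41/57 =0.72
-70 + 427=357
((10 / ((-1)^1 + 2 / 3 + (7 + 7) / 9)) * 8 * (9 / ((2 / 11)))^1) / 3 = 1080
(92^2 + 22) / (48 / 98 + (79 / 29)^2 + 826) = 349699574 / 34364627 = 10.18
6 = 6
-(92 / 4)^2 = -529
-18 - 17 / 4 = -89 / 4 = -22.25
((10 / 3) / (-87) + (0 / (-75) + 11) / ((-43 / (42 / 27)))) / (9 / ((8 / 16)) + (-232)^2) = -272 / 33570487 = -0.00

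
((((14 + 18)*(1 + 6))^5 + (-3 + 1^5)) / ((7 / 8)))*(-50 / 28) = -1150917017595.92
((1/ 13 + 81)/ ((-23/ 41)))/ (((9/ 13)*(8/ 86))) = -929101/ 414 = -2244.21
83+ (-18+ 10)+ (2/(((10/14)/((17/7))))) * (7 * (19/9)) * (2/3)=19169/135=141.99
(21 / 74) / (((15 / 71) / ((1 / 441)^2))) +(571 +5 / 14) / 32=5873388007 / 328950720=17.85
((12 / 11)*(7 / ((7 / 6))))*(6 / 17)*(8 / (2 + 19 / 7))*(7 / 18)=3136 / 2057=1.52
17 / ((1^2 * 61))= 17 / 61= 0.28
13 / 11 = 1.18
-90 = -90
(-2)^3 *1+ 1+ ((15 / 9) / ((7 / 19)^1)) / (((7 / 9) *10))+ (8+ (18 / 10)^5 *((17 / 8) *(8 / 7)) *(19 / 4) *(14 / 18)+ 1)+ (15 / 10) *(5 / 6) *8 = 111547197 / 612500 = 182.12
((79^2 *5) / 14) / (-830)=-6241 / 2324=-2.69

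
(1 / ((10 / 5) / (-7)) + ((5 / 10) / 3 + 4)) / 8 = 1 / 12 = 0.08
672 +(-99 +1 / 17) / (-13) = 150194 / 221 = 679.61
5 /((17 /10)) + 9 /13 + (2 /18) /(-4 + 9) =36356 /9945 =3.66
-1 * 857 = -857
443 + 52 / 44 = 4886 / 11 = 444.18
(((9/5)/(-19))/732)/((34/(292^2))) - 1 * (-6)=559116/98515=5.68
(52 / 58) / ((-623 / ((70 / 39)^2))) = -1400 / 301977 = -0.00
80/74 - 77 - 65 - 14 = -5732/37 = -154.92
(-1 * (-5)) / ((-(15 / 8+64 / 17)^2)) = -92480 / 588289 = -0.16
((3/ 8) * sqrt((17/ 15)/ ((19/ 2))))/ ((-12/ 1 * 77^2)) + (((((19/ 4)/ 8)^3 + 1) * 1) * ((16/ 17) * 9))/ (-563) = -20979/ 1153024 - sqrt(9690)/ 54072480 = -0.02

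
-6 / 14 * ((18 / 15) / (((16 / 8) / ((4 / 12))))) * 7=-3 / 5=-0.60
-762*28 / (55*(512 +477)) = -21336 / 54395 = -0.39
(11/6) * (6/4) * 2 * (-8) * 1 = -44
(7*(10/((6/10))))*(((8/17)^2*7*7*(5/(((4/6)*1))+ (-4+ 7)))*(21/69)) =26891200/6647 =4045.61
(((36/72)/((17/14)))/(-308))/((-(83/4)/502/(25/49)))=12550/760529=0.02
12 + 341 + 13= 366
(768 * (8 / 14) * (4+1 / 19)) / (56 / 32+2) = 45056 / 95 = 474.27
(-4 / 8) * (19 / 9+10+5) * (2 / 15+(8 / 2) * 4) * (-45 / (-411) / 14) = -1331 / 1233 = -1.08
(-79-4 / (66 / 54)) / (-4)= 905 / 44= 20.57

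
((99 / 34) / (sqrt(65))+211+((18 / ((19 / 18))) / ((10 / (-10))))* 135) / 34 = -39731 / 646+99* sqrt(65) / 75140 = -61.49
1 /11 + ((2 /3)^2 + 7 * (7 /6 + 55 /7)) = 12613 /198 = 63.70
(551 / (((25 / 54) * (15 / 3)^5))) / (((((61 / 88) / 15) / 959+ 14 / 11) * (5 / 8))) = 0.48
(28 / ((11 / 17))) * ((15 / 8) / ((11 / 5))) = 8925 / 242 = 36.88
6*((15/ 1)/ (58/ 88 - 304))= -440/ 1483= -0.30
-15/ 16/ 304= -15/ 4864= -0.00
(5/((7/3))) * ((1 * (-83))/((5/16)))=-3984/7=-569.14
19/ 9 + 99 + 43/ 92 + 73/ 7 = 649193/ 5796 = 112.01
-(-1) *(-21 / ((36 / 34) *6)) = -119 / 36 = -3.31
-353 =-353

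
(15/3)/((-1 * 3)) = -5/3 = -1.67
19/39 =0.49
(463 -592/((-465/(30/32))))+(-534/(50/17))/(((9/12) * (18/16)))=249.01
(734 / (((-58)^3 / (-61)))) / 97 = 22387 / 9462932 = 0.00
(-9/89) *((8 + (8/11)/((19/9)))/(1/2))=-1.69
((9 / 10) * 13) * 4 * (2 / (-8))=-117 / 10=-11.70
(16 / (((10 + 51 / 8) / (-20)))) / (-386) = 1280 / 25283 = 0.05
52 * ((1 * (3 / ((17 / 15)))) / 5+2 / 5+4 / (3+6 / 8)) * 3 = 26468 / 85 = 311.39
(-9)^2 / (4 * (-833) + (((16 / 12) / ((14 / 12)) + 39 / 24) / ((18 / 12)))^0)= -81 / 3331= -0.02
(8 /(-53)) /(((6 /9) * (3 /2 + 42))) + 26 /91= 3018 /10759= 0.28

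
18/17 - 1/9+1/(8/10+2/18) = 12830/6273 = 2.05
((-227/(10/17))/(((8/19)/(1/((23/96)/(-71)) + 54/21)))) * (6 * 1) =5201904987/3220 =1615498.44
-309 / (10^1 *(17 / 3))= -5.45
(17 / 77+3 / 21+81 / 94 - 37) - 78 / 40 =-390073 / 10340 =-37.72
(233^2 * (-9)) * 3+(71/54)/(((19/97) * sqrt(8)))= -1465803+6887 * sqrt(2)/4104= -1465800.63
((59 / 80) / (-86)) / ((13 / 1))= -0.00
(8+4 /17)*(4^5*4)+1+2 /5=2867319 /85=33733.16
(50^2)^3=15625000000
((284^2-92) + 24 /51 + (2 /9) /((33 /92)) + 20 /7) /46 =1423756480 /812889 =1751.48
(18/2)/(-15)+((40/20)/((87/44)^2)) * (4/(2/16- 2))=-38405/22707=-1.69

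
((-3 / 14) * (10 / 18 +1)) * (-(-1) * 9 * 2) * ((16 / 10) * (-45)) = 432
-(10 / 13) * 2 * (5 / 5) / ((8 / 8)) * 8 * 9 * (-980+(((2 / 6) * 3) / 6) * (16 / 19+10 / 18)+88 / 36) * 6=160437280 / 247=649543.64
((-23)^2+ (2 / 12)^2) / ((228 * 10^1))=3809 / 16416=0.23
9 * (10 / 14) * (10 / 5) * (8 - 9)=-90 / 7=-12.86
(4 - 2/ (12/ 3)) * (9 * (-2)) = -63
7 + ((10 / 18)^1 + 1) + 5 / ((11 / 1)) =892 / 99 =9.01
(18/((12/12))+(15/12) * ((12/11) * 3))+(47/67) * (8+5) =23002/737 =31.21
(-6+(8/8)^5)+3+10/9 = -8/9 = -0.89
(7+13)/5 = 4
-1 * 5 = -5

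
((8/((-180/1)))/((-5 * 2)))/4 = 1/900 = 0.00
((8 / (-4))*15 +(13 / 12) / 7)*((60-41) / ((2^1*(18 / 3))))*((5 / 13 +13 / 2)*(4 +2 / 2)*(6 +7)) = -42631535 / 2016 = -21146.59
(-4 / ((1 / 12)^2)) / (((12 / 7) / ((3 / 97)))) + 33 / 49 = -46191 / 4753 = -9.72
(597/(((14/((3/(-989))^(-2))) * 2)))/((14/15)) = 973230395/392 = 2482730.60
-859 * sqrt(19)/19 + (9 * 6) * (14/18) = -155.07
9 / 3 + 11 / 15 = 56 / 15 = 3.73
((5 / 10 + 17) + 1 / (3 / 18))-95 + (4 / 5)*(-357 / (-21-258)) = -70.48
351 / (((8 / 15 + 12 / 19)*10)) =20007 / 664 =30.13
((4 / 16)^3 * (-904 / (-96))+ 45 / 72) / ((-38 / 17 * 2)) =-10081 / 58368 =-0.17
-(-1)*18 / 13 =1.38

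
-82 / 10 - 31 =-196 / 5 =-39.20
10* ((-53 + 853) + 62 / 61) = 8010.16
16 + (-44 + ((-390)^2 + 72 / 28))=1064522 / 7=152074.57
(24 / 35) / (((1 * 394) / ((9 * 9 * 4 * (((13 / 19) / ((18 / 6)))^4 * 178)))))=244025184 / 898563295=0.27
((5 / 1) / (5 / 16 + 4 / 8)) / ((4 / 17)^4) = 417605 / 208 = 2007.72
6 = 6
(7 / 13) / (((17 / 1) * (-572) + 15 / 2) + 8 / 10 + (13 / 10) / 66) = -4620 / 83360537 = -0.00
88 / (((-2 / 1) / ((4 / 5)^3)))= -2816 / 125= -22.53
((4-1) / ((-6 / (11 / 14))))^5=-161051 / 17210368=-0.01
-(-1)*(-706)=-706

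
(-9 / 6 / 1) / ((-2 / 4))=3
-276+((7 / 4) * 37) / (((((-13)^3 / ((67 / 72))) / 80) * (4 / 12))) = -3724997 / 13182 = -282.58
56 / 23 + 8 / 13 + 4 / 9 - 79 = -203185 / 2691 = -75.51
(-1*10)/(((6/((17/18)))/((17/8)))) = -1445/432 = -3.34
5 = 5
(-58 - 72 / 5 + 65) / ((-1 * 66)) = 37 / 330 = 0.11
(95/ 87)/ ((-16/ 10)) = -0.68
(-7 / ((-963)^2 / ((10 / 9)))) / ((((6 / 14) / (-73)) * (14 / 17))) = 0.00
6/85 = 0.07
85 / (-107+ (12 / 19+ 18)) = -1615 / 1679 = -0.96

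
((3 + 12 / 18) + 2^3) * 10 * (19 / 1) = 6650 / 3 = 2216.67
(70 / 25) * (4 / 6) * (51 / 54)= 238 / 135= 1.76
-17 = -17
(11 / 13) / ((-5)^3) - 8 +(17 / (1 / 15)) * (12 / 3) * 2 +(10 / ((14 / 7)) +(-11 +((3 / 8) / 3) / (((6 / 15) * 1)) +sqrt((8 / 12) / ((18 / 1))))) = sqrt(3) / 9 +52683949 / 26000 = 2026.50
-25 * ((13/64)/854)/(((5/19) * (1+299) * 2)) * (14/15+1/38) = -7111/196761600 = -0.00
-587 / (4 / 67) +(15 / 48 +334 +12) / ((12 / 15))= -9399.36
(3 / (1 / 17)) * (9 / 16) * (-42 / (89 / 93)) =-896427 / 712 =-1259.03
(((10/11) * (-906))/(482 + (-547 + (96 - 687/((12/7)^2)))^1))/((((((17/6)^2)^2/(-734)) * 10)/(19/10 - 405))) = 83378350480896/44710044115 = 1864.87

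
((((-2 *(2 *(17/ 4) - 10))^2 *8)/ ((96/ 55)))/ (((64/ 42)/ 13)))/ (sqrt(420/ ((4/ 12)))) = 429 *sqrt(35)/ 256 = 9.91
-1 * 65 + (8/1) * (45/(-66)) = -775/11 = -70.45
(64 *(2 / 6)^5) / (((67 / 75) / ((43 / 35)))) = 13760 / 37989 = 0.36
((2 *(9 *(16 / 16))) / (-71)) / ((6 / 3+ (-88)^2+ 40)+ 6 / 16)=-144 / 4422661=-0.00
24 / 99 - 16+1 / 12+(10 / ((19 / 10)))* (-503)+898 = -4426727 / 2508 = -1765.04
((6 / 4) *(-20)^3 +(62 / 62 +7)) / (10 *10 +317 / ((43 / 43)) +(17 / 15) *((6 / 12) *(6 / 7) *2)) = -419720 / 14629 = -28.69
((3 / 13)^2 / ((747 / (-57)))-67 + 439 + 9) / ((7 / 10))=53442300 / 98189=544.28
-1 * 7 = -7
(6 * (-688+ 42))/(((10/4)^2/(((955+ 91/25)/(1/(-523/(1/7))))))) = 1360313611104/625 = 2176501777.77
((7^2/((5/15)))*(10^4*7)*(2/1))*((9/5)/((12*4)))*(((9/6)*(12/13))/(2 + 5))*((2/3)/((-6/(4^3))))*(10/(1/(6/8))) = -105840000/13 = -8141538.46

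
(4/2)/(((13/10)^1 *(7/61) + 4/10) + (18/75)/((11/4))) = 67100/21353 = 3.14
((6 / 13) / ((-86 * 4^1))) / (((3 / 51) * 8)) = -51 / 17888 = -0.00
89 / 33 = 2.70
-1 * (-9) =9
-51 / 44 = -1.16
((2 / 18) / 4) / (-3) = -1 / 108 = -0.01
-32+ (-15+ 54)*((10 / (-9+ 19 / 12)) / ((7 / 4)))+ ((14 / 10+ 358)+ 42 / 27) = 8379869 / 28035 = 298.91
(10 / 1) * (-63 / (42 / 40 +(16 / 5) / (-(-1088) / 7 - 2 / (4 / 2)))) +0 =-1945800 / 3307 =-588.39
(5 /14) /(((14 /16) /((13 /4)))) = 65 /49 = 1.33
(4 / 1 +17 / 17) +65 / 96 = 545 / 96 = 5.68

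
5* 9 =45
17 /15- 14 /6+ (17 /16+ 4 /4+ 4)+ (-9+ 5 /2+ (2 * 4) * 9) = 5629 /80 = 70.36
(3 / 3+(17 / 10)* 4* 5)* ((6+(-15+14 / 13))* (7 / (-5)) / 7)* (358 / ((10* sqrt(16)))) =129059 / 260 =496.38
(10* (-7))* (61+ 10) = -4970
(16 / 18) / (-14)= -0.06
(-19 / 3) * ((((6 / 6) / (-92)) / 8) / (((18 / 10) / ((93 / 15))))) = 589 / 19872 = 0.03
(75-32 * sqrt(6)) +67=142-32 * sqrt(6)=63.62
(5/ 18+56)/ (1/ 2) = 1013/ 9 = 112.56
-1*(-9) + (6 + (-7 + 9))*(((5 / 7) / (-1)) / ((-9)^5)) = 3720127 / 413343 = 9.00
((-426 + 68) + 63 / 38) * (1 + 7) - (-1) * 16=-53860 / 19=-2834.74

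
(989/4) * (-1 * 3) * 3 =-8901/4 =-2225.25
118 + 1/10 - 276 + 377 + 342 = 5611/10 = 561.10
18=18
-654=-654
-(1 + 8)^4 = -6561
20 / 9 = 2.22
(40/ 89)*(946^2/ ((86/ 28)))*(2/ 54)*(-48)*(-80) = 14918041600/ 801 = 18624271.66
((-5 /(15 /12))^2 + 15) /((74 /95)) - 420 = -28135 /74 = -380.20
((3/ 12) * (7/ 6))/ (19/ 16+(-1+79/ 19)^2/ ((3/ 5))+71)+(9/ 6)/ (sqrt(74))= 0.18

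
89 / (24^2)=89 / 576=0.15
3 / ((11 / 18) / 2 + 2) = 108 / 83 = 1.30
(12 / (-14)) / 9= -2 / 21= -0.10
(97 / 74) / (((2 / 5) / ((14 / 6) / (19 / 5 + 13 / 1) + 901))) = 15733885 / 5328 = 2953.06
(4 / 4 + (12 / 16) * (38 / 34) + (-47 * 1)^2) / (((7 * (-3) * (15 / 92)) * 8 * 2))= -3457751 / 85680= -40.36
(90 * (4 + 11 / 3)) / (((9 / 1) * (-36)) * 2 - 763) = -690 / 1411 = -0.49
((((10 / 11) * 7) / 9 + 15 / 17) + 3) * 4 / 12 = 7724 / 5049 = 1.53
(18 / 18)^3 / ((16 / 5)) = 5 / 16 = 0.31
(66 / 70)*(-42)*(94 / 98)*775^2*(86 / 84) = -8011496625 / 343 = -23357133.02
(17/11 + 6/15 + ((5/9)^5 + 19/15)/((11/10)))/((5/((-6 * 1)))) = -20428526/5412825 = -3.77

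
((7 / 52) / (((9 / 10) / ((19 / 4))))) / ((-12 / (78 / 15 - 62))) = 3.36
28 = 28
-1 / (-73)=1 / 73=0.01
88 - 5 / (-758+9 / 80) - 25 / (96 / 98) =181851569 / 2910288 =62.49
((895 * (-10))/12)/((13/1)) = -4475/78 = -57.37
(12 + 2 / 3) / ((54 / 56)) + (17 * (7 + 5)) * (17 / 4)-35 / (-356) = 25382431 / 28836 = 880.23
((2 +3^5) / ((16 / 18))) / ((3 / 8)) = 735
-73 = -73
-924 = -924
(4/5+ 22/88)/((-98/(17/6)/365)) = -11.08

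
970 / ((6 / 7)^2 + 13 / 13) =9506 / 17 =559.18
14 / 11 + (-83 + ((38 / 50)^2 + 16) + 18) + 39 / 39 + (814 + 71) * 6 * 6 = 218720221 / 6875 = 31813.85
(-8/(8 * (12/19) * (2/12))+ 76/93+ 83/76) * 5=-37.95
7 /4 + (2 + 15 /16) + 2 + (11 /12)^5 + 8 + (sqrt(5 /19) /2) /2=sqrt(95) /76 + 3815771 /248832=15.46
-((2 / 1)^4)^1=-16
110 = 110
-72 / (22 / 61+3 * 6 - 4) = -366 / 73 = -5.01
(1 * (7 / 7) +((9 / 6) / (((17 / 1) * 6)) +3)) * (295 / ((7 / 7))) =80535 / 68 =1184.34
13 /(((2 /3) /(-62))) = -1209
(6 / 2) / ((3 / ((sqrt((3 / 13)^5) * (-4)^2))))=144 * sqrt(39) / 2197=0.41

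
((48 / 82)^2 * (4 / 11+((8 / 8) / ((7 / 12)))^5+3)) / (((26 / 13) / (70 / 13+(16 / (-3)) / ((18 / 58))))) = -445216753984 / 12120351243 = -36.73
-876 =-876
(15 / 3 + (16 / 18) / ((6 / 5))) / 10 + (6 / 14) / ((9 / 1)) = 235 / 378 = 0.62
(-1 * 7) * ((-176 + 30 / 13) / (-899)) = -1.35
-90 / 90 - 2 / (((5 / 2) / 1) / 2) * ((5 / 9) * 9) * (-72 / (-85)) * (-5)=559 / 17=32.88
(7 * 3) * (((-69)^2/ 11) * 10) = 999810/ 11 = 90891.82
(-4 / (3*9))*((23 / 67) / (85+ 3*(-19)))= -23 / 12663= -0.00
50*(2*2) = 200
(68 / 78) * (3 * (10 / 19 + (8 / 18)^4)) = 1.48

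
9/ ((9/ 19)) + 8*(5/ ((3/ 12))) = 179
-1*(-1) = 1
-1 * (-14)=14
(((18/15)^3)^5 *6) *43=121307726020608/30517578125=3975.01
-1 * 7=-7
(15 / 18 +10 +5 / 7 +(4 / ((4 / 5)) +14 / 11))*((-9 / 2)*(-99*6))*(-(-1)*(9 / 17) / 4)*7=6001857 / 136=44131.30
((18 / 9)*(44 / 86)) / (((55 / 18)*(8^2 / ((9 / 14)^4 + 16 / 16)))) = 404793 / 66075520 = 0.01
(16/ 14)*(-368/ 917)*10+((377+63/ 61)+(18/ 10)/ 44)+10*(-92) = -546.51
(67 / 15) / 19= 67 / 285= 0.24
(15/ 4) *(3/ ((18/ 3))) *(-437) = -6555/ 8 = -819.38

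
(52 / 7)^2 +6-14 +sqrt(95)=sqrt(95) +2312 / 49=56.93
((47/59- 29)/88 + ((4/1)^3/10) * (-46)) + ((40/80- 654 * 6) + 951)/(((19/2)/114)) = -116705518/3245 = -35964.72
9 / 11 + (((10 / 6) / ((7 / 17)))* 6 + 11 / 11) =2010 / 77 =26.10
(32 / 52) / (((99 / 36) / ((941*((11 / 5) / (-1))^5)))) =-440869792 / 40625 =-10852.18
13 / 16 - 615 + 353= -4179 / 16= -261.19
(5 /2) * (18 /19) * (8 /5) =72 /19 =3.79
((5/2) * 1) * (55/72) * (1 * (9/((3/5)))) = 1375/48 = 28.65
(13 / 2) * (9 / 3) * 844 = 16458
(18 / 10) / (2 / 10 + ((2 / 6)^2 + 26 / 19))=1539 / 1436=1.07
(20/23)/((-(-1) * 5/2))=8/23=0.35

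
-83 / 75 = -1.11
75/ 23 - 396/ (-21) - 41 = -3040/ 161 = -18.88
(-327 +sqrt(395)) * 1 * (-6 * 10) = 19620-60 * sqrt(395) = 18427.52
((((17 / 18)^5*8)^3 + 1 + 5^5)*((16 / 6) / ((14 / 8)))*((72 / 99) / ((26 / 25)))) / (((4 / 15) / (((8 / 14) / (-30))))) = -1101345662572341833225 / 4328037487761616629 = -254.47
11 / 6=1.83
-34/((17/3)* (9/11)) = -22/3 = -7.33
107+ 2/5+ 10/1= 587/5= 117.40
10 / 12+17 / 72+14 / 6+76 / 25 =6.44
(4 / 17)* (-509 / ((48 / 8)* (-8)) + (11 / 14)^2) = 26393 / 9996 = 2.64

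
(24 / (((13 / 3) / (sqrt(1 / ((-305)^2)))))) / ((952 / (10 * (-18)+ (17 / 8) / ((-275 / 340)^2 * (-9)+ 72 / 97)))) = -32028814 / 9307235735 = -0.00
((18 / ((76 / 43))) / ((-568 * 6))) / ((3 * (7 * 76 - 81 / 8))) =-0.00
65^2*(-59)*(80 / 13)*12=-18408000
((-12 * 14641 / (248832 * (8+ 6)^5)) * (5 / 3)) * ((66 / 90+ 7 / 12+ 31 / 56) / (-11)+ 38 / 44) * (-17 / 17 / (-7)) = -8530379 / 39345379540992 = -0.00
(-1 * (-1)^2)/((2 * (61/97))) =-97/122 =-0.80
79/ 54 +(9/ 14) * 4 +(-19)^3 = -6854.97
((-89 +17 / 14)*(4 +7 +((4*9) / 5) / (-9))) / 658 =-62679 / 46060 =-1.36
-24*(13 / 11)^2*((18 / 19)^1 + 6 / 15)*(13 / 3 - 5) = 346112 / 11495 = 30.11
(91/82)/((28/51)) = 663/328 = 2.02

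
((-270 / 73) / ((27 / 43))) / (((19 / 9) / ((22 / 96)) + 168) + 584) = -1419 / 183376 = -0.01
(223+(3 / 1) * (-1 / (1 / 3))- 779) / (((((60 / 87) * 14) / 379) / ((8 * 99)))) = -122956317 / 7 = -17565188.14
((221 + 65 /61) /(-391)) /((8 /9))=-60957 /95404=-0.64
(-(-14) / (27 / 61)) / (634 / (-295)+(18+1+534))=251930 / 4387527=0.06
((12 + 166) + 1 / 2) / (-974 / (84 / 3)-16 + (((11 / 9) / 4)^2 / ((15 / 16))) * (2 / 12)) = -9108855 / 2590748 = -3.52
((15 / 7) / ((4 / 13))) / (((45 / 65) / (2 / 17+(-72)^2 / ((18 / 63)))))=182521.18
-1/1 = -1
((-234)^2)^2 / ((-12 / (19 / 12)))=-395598411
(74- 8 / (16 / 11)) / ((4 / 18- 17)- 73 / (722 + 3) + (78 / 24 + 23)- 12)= -26.06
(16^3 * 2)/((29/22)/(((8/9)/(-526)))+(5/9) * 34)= -6488064/602827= -10.76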